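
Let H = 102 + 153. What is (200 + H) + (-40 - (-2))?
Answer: 417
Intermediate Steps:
H = 255
(200 + H) + (-40 - (-2)) = (200 + 255) + (-40 - (-2)) = 455 + (-40 - 1*(-2)) = 455 + (-40 + 2) = 455 - 38 = 417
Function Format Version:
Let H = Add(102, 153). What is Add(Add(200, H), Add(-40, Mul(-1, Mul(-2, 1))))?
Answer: 417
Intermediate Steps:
H = 255
Add(Add(200, H), Add(-40, Mul(-1, Mul(-2, 1)))) = Add(Add(200, 255), Add(-40, Mul(-1, Mul(-2, 1)))) = Add(455, Add(-40, Mul(-1, -2))) = Add(455, Add(-40, 2)) = Add(455, -38) = 417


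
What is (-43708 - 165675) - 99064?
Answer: -308447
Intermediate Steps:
(-43708 - 165675) - 99064 = -209383 - 99064 = -308447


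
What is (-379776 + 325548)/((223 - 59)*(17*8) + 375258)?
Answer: -27114/198781 ≈ -0.13640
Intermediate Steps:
(-379776 + 325548)/((223 - 59)*(17*8) + 375258) = -54228/(164*136 + 375258) = -54228/(22304 + 375258) = -54228/397562 = -54228*1/397562 = -27114/198781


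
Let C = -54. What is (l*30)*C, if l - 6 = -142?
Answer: 220320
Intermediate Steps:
l = -136 (l = 6 - 142 = -136)
(l*30)*C = -136*30*(-54) = -4080*(-54) = 220320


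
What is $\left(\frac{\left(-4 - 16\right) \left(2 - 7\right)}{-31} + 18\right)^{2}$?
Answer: $\frac{209764}{961} \approx 218.28$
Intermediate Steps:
$\left(\frac{\left(-4 - 16\right) \left(2 - 7\right)}{-31} + 18\right)^{2} = \left(\left(-20\right) \left(-5\right) \left(- \frac{1}{31}\right) + 18\right)^{2} = \left(100 \left(- \frac{1}{31}\right) + 18\right)^{2} = \left(- \frac{100}{31} + 18\right)^{2} = \left(\frac{458}{31}\right)^{2} = \frac{209764}{961}$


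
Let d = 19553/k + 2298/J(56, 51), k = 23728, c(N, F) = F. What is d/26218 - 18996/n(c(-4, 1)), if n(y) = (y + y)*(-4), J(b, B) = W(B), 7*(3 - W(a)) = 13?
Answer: 1477225852277/622100704 ≈ 2374.6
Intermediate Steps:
W(a) = 8/7 (W(a) = 3 - ⅐*13 = 3 - 13/7 = 8/7)
J(b, B) = 8/7
d = 47730629/23728 (d = 19553/23728 + 2298/(8/7) = 19553*(1/23728) + 2298*(7/8) = 19553/23728 + 8043/4 = 47730629/23728 ≈ 2011.6)
n(y) = -8*y (n(y) = (2*y)*(-4) = -8*y)
d/26218 - 18996/n(c(-4, 1)) = (47730629/23728)/26218 - 18996/((-8*1)) = (47730629/23728)*(1/26218) - 18996/(-8) = 47730629/622100704 - 18996*(-⅛) = 47730629/622100704 + 4749/2 = 1477225852277/622100704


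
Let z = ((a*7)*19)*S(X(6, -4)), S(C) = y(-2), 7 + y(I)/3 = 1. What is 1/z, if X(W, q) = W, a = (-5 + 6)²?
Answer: -1/2394 ≈ -0.00041771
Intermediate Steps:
a = 1 (a = 1² = 1)
y(I) = -18 (y(I) = -21 + 3*1 = -21 + 3 = -18)
S(C) = -18
z = -2394 (z = ((1*7)*19)*(-18) = (7*19)*(-18) = 133*(-18) = -2394)
1/z = 1/(-2394) = -1/2394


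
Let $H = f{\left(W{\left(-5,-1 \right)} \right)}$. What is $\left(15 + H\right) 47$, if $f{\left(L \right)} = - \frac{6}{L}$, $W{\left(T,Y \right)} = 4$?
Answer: $\frac{1269}{2} \approx 634.5$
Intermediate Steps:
$H = - \frac{3}{2}$ ($H = - \frac{6}{4} = \left(-6\right) \frac{1}{4} = - \frac{3}{2} \approx -1.5$)
$\left(15 + H\right) 47 = \left(15 - \frac{3}{2}\right) 47 = \frac{27}{2} \cdot 47 = \frac{1269}{2}$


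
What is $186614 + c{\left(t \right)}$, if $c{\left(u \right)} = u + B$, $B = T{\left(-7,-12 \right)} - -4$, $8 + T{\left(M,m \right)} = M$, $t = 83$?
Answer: $186686$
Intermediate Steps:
$T{\left(M,m \right)} = -8 + M$
$B = -11$ ($B = \left(-8 - 7\right) - -4 = -15 + 4 = -11$)
$c{\left(u \right)} = -11 + u$ ($c{\left(u \right)} = u - 11 = -11 + u$)
$186614 + c{\left(t \right)} = 186614 + \left(-11 + 83\right) = 186614 + 72 = 186686$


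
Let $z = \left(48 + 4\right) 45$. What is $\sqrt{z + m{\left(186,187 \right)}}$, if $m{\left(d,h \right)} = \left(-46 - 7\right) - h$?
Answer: $10 \sqrt{21} \approx 45.826$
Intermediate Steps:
$m{\left(d,h \right)} = -53 - h$ ($m{\left(d,h \right)} = \left(-46 - 7\right) - h = -53 - h$)
$z = 2340$ ($z = 52 \cdot 45 = 2340$)
$\sqrt{z + m{\left(186,187 \right)}} = \sqrt{2340 - 240} = \sqrt{2100} = 10 \sqrt{21}$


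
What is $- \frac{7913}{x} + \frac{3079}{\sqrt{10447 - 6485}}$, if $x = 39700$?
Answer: $- \frac{7913}{39700} + \frac{3079 \sqrt{3962}}{3962} \approx 48.717$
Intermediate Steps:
$- \frac{7913}{x} + \frac{3079}{\sqrt{10447 - 6485}} = - \frac{7913}{39700} + \frac{3079}{\sqrt{10447 - 6485}} = \left(-7913\right) \frac{1}{39700} + \frac{3079}{\sqrt{3962}} = - \frac{7913}{39700} + 3079 \frac{\sqrt{3962}}{3962} = - \frac{7913}{39700} + \frac{3079 \sqrt{3962}}{3962}$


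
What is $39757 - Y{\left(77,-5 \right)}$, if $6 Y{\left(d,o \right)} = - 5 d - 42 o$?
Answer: $\frac{238717}{6} \approx 39786.0$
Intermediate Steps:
$Y{\left(d,o \right)} = - 7 o - \frac{5 d}{6}$ ($Y{\left(d,o \right)} = \frac{- 5 d - 42 o}{6} = \frac{- 42 o - 5 d}{6} = - 7 o - \frac{5 d}{6}$)
$39757 - Y{\left(77,-5 \right)} = 39757 - \left(\left(-7\right) \left(-5\right) - \frac{385}{6}\right) = 39757 - \left(35 - \frac{385}{6}\right) = 39757 - - \frac{175}{6} = 39757 + \frac{175}{6} = \frac{238717}{6}$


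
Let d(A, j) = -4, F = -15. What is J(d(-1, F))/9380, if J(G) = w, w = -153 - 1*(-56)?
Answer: -97/9380 ≈ -0.010341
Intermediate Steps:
w = -97 (w = -153 + 56 = -97)
J(G) = -97
J(d(-1, F))/9380 = -97/9380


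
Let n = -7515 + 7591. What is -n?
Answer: -76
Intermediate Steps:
n = 76
-n = -1*76 = -76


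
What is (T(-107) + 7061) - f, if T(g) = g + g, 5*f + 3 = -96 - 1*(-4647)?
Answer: 29687/5 ≈ 5937.4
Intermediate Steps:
f = 4548/5 (f = -⅗ + (-96 - 1*(-4647))/5 = -⅗ + (-96 + 4647)/5 = -⅗ + (⅕)*4551 = -⅗ + 4551/5 = 4548/5 ≈ 909.60)
T(g) = 2*g
(T(-107) + 7061) - f = (2*(-107) + 7061) - 1*4548/5 = (-214 + 7061) - 4548/5 = 6847 - 4548/5 = 29687/5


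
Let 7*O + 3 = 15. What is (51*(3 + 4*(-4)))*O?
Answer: -7956/7 ≈ -1136.6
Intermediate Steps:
O = 12/7 (O = -3/7 + (1/7)*15 = -3/7 + 15/7 = 12/7 ≈ 1.7143)
(51*(3 + 4*(-4)))*O = (51*(3 + 4*(-4)))*(12/7) = (51*(3 - 16))*(12/7) = (51*(-13))*(12/7) = -663*12/7 = -7956/7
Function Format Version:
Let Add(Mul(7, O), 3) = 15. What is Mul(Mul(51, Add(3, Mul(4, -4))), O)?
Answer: Rational(-7956, 7) ≈ -1136.6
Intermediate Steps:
O = Rational(12, 7) (O = Add(Rational(-3, 7), Mul(Rational(1, 7), 15)) = Add(Rational(-3, 7), Rational(15, 7)) = Rational(12, 7) ≈ 1.7143)
Mul(Mul(51, Add(3, Mul(4, -4))), O) = Mul(Mul(51, Add(3, Mul(4, -4))), Rational(12, 7)) = Mul(Mul(51, Add(3, -16)), Rational(12, 7)) = Mul(Mul(51, -13), Rational(12, 7)) = Mul(-663, Rational(12, 7)) = Rational(-7956, 7)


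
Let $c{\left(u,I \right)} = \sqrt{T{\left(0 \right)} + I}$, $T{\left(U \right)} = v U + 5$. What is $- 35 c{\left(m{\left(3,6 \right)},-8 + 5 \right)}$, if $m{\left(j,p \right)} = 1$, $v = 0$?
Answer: $- 35 \sqrt{2} \approx -49.497$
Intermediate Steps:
$T{\left(U \right)} = 5$ ($T{\left(U \right)} = 0 U + 5 = 0 + 5 = 5$)
$c{\left(u,I \right)} = \sqrt{5 + I}$
$- 35 c{\left(m{\left(3,6 \right)},-8 + 5 \right)} = - 35 \sqrt{5 + \left(-8 + 5\right)} = - 35 \sqrt{5 - 3} = - 35 \sqrt{2}$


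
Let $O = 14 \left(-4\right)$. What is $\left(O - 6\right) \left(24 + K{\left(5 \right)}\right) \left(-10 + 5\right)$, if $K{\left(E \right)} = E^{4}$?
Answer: $201190$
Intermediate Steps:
$O = -56$
$\left(O - 6\right) \left(24 + K{\left(5 \right)}\right) \left(-10 + 5\right) = \left(-56 - 6\right) \left(24 + 5^{4}\right) \left(-10 + 5\right) = - 62 \left(24 + 625\right) \left(-5\right) = - 62 \cdot 649 \left(-5\right) = \left(-62\right) \left(-3245\right) = 201190$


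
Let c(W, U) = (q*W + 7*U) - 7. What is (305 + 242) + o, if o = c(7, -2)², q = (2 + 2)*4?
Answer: 8828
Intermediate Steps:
q = 16 (q = 4*4 = 16)
c(W, U) = -7 + 7*U + 16*W (c(W, U) = (16*W + 7*U) - 7 = (7*U + 16*W) - 7 = -7 + 7*U + 16*W)
o = 8281 (o = (-7 + 7*(-2) + 16*7)² = (-7 - 14 + 112)² = 91² = 8281)
(305 + 242) + o = (305 + 242) + 8281 = 547 + 8281 = 8828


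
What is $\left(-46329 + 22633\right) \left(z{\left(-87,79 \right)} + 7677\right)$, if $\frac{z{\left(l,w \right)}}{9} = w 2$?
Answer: $-215609904$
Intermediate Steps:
$z{\left(l,w \right)} = 18 w$ ($z{\left(l,w \right)} = 9 w 2 = 9 \cdot 2 w = 18 w$)
$\left(-46329 + 22633\right) \left(z{\left(-87,79 \right)} + 7677\right) = \left(-46329 + 22633\right) \left(18 \cdot 79 + 7677\right) = - 23696 \left(1422 + 7677\right) = \left(-23696\right) 9099 = -215609904$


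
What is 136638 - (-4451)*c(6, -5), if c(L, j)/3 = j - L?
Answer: -10245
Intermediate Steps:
c(L, j) = -3*L + 3*j (c(L, j) = 3*(j - L) = -3*L + 3*j)
136638 - (-4451)*c(6, -5) = 136638 - (-4451)*(-3*6 + 3*(-5)) = 136638 - (-4451)*(-18 - 15) = 136638 - (-4451)*(-33) = 136638 - 1*146883 = 136638 - 146883 = -10245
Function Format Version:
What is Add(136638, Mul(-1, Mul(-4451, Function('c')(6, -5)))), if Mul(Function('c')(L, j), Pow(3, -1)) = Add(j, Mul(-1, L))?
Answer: -10245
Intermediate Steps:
Function('c')(L, j) = Add(Mul(-3, L), Mul(3, j)) (Function('c')(L, j) = Mul(3, Add(j, Mul(-1, L))) = Add(Mul(-3, L), Mul(3, j)))
Add(136638, Mul(-1, Mul(-4451, Function('c')(6, -5)))) = Add(136638, Mul(-1, Mul(-4451, Add(Mul(-3, 6), Mul(3, -5))))) = Add(136638, Mul(-1, Mul(-4451, Add(-18, -15)))) = Add(136638, Mul(-1, Mul(-4451, -33))) = Add(136638, Mul(-1, 146883)) = Add(136638, -146883) = -10245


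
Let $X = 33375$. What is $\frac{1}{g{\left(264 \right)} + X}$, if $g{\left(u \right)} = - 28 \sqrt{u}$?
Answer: $\frac{11125}{371227883} + \frac{56 \sqrt{66}}{1113683649} \approx 3.0377 \cdot 10^{-5}$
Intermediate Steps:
$\frac{1}{g{\left(264 \right)} + X} = \frac{1}{- 28 \sqrt{264} + 33375} = \frac{1}{- 28 \cdot 2 \sqrt{66} + 33375} = \frac{1}{- 56 \sqrt{66} + 33375} = \frac{1}{33375 - 56 \sqrt{66}}$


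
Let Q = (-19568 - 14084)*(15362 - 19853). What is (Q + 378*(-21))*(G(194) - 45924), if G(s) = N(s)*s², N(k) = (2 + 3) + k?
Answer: 1124906651786160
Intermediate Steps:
N(k) = 5 + k
Q = 151131132 (Q = -33652*(-4491) = 151131132)
G(s) = s²*(5 + s) (G(s) = (5 + s)*s² = s²*(5 + s))
(Q + 378*(-21))*(G(194) - 45924) = (151131132 + 378*(-21))*(194²*(5 + 194) - 45924) = (151131132 - 7938)*(37636*199 - 45924) = 151123194*(7489564 - 45924) = 151123194*7443640 = 1124906651786160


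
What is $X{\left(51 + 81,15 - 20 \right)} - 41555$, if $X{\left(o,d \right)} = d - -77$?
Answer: $-41483$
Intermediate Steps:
$X{\left(o,d \right)} = 77 + d$ ($X{\left(o,d \right)} = d + 77 = 77 + d$)
$X{\left(51 + 81,15 - 20 \right)} - 41555 = \left(77 + \left(15 - 20\right)\right) - 41555 = \left(77 - 5\right) - 41555 = 72 - 41555 = -41483$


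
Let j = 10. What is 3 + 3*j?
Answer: 33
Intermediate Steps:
3 + 3*j = 3 + 3*10 = 3 + 30 = 33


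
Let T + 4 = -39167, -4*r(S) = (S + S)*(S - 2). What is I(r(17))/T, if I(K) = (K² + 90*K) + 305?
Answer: -20345/156684 ≈ -0.12985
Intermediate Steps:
r(S) = -S*(-2 + S)/2 (r(S) = -(S + S)*(S - 2)/4 = -2*S*(-2 + S)/4 = -S*(-2 + S)/2)
I(K) = 305 + K² + 90*K
T = -39171 (T = -4 - 39167 = -39171)
I(r(17))/T = (305 + ((½)*17*(2 - 1*17))² + 90*((½)*17*(2 - 1*17)))/(-39171) = (305 + ((½)*17*(2 - 17))² + 90*((½)*17*(2 - 17)))*(-1/39171) = (305 + ((½)*17*(-15))² + 90*((½)*17*(-15)))*(-1/39171) = (305 + (-255/2)² + 90*(-255/2))*(-1/39171) = (305 + 65025/4 - 11475)*(-1/39171) = (20345/4)*(-1/39171) = -20345/156684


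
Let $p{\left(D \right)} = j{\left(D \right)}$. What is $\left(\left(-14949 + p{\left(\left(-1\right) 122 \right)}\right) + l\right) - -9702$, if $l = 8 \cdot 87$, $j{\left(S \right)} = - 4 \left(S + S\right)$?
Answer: $-3575$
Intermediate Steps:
$j{\left(S \right)} = - 8 S$ ($j{\left(S \right)} = - 4 \cdot 2 S = - 8 S$)
$p{\left(D \right)} = - 8 D$
$l = 696$
$\left(\left(-14949 + p{\left(\left(-1\right) 122 \right)}\right) + l\right) - -9702 = \left(\left(-14949 - 8 \left(\left(-1\right) 122\right)\right) + 696\right) - -9702 = \left(\left(-14949 - -976\right) + 696\right) + 9702 = \left(\left(-14949 + 976\right) + 696\right) + 9702 = \left(-13973 + 696\right) + 9702 = -13277 + 9702 = -3575$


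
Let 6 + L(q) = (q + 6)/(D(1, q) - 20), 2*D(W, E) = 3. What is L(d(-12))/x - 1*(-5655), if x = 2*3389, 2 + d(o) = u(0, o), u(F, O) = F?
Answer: 709097300/125393 ≈ 5655.0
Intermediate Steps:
d(o) = -2 (d(o) = -2 + 0 = -2)
D(W, E) = 3/2 (D(W, E) = (1/2)*3 = 3/2)
L(q) = -234/37 - 2*q/37 (L(q) = -6 + (q + 6)/(3/2 - 20) = -6 + (6 + q)/(-37/2) = -6 + (6 + q)*(-2/37) = -6 + (-12/37 - 2*q/37) = -234/37 - 2*q/37)
x = 6778
L(d(-12))/x - 1*(-5655) = (-234/37 - 2/37*(-2))/6778 - 1*(-5655) = (-234/37 + 4/37)*(1/6778) + 5655 = -230/37*1/6778 + 5655 = -115/125393 + 5655 = 709097300/125393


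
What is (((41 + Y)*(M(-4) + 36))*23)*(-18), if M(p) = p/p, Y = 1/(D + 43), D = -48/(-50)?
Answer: -690596712/1099 ≈ -6.2839e+5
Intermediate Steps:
D = 24/25 (D = -48*(-1/50) = 24/25 ≈ 0.96000)
Y = 25/1099 (Y = 1/(24/25 + 43) = 1/(1099/25) = 25/1099 ≈ 0.022748)
M(p) = 1
(((41 + Y)*(M(-4) + 36))*23)*(-18) = (((41 + 25/1099)*(1 + 36))*23)*(-18) = (((45084/1099)*37)*23)*(-18) = ((1668108/1099)*23)*(-18) = (38366484/1099)*(-18) = -690596712/1099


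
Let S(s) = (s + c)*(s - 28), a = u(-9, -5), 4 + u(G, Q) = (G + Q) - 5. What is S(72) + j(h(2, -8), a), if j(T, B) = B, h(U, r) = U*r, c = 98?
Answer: 7457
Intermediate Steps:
u(G, Q) = -9 + G + Q (u(G, Q) = -4 + ((G + Q) - 5) = -4 + (-5 + G + Q) = -9 + G + Q)
a = -23 (a = -9 - 9 - 5 = -23)
S(s) = (-28 + s)*(98 + s) (S(s) = (s + 98)*(s - 28) = (98 + s)*(-28 + s) = (-28 + s)*(98 + s))
S(72) + j(h(2, -8), a) = (-2744 + 72**2 + 70*72) - 23 = (-2744 + 5184 + 5040) - 23 = 7480 - 23 = 7457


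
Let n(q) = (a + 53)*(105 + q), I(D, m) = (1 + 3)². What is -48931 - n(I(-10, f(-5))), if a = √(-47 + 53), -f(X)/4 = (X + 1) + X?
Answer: -55344 - 121*√6 ≈ -55640.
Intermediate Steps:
f(X) = -4 - 8*X (f(X) = -4*((X + 1) + X) = -4*((1 + X) + X) = -4*(1 + 2*X) = -4 - 8*X)
I(D, m) = 16 (I(D, m) = 4² = 16)
a = √6 ≈ 2.4495
n(q) = (53 + √6)*(105 + q) (n(q) = (√6 + 53)*(105 + q) = (53 + √6)*(105 + q))
-48931 - n(I(-10, f(-5))) = -48931 - (5565 + 53*16 + 105*√6 + 16*√6) = -48931 - (5565 + 848 + 105*√6 + 16*√6) = -48931 - (6413 + 121*√6) = -48931 + (-6413 - 121*√6) = -55344 - 121*√6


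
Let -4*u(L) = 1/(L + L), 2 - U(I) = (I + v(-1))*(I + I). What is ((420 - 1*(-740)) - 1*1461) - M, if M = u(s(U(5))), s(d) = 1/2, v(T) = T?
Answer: -1203/4 ≈ -300.75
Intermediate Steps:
U(I) = 2 - 2*I*(-1 + I) (U(I) = 2 - (I - 1)*(I + I) = 2 - (-1 + I)*2*I = 2 - 2*I*(-1 + I))
s(d) = ½
u(L) = -1/(8*L) (u(L) = -1/(4*(L + L)) = -1/(2*L)/4 = -1/(8*L))
M = -¼ (M = -1/(8*½) = -⅛*2 = -¼ ≈ -0.25000)
((420 - 1*(-740)) - 1*1461) - M = ((420 - 1*(-740)) - 1*1461) - 1*(-¼) = ((420 + 740) - 1461) + ¼ = (1160 - 1461) + ¼ = -301 + ¼ = -1203/4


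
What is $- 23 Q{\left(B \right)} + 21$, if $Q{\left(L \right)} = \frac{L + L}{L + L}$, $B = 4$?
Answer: $-2$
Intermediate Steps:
$Q{\left(L \right)} = 1$ ($Q{\left(L \right)} = \frac{2 L}{2 L} = 2 L \frac{1}{2 L} = 1$)
$- 23 Q{\left(B \right)} + 21 = \left(-23\right) 1 + 21 = -23 + 21 = -2$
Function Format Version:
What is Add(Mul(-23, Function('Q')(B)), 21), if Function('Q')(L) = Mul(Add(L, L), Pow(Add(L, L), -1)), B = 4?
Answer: -2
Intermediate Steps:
Function('Q')(L) = 1 (Function('Q')(L) = Mul(Mul(2, L), Pow(Mul(2, L), -1)) = Mul(Mul(2, L), Mul(Rational(1, 2), Pow(L, -1))) = 1)
Add(Mul(-23, Function('Q')(B)), 21) = Add(Mul(-23, 1), 21) = Add(-23, 21) = -2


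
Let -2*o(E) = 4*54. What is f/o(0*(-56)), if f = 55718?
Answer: -27859/54 ≈ -515.91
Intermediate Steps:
o(E) = -108 (o(E) = -2*54 = -½*216 = -108)
f/o(0*(-56)) = 55718/(-108) = 55718*(-1/108) = -27859/54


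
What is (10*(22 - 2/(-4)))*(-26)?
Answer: -5850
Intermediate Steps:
(10*(22 - 2/(-4)))*(-26) = (10*(22 - 2*(-¼)))*(-26) = (10*(22 + ½))*(-26) = (10*(45/2))*(-26) = 225*(-26) = -5850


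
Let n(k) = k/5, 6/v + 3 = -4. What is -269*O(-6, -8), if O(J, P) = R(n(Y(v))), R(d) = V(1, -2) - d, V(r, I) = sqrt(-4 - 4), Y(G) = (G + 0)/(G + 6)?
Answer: -269/30 - 538*I*sqrt(2) ≈ -8.9667 - 760.85*I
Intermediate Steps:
v = -6/7 (v = 6/(-3 - 4) = 6/(-7) = 6*(-1/7) = -6/7 ≈ -0.85714)
Y(G) = G/(6 + G)
V(r, I) = 2*I*sqrt(2) (V(r, I) = sqrt(-8) = 2*I*sqrt(2))
n(k) = k/5 (n(k) = k*(1/5) = k/5)
R(d) = -d + 2*I*sqrt(2) (R(d) = 2*I*sqrt(2) - d = -d + 2*I*sqrt(2))
O(J, P) = 1/30 + 2*I*sqrt(2) (O(J, P) = -(-6/(7*(6 - 6/7)))/5 + 2*I*sqrt(2) = -(-6/(7*36/7))/5 + 2*I*sqrt(2) = -(-6/7*7/36)/5 + 2*I*sqrt(2) = -(-1)/(5*6) + 2*I*sqrt(2) = -1*(-1/30) + 2*I*sqrt(2) = 1/30 + 2*I*sqrt(2))
-269*O(-6, -8) = -269*(1/30 + 2*I*sqrt(2)) = -269/30 - 538*I*sqrt(2)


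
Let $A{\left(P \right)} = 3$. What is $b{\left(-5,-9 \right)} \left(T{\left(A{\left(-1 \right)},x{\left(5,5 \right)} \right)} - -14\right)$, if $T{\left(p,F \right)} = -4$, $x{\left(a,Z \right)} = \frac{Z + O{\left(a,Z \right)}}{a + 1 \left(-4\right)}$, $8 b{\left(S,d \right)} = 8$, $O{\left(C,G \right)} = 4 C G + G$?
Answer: $10$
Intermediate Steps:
$O{\left(C,G \right)} = G + 4 C G$ ($O{\left(C,G \right)} = 4 C G + G = G + 4 C G$)
$b{\left(S,d \right)} = 1$ ($b{\left(S,d \right)} = \frac{1}{8} \cdot 8 = 1$)
$x{\left(a,Z \right)} = \frac{Z + Z \left(1 + 4 a\right)}{-4 + a}$ ($x{\left(a,Z \right)} = \frac{Z + Z \left(1 + 4 a\right)}{a + 1 \left(-4\right)} = \frac{Z + Z \left(1 + 4 a\right)}{a - 4} = \frac{Z + Z \left(1 + 4 a\right)}{-4 + a}$)
$b{\left(-5,-9 \right)} \left(T{\left(A{\left(-1 \right)},x{\left(5,5 \right)} \right)} - -14\right) = 1 \left(-4 - -14\right) = 1 \left(-4 + 14\right) = 1 \cdot 10 = 10$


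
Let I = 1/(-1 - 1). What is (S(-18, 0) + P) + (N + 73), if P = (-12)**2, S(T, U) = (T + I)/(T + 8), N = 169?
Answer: 7757/20 ≈ 387.85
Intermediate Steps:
I = -1/2 (I = 1/(-2) = -1/2 ≈ -0.50000)
S(T, U) = (-1/2 + T)/(8 + T) (S(T, U) = (T - 1/2)/(T + 8) = (-1/2 + T)/(8 + T))
P = 144
(S(-18, 0) + P) + (N + 73) = ((-1/2 - 18)/(8 - 18) + 144) + (169 + 73) = (-37/2/(-10) + 144) + 242 = (-1/10*(-37/2) + 144) + 242 = (37/20 + 144) + 242 = 2917/20 + 242 = 7757/20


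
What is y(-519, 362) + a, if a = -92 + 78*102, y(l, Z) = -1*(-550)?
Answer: 8414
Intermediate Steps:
y(l, Z) = 550
a = 7864 (a = -92 + 7956 = 7864)
y(-519, 362) + a = 550 + 7864 = 8414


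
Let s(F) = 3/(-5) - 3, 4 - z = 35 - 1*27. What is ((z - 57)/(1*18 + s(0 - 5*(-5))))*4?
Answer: -305/18 ≈ -16.944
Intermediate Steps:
z = -4 (z = 4 - (35 - 1*27) = 4 - (35 - 27) = 4 - 1*8 = 4 - 8 = -4)
s(F) = -18/5 (s(F) = 3*(-1/5) - 3 = -3/5 - 3 = -18/5)
((z - 57)/(1*18 + s(0 - 5*(-5))))*4 = ((-4 - 57)/(1*18 - 18/5))*4 = -61/(18 - 18/5)*4 = -61/72/5*4 = -61*5/72*4 = -305/72*4 = -305/18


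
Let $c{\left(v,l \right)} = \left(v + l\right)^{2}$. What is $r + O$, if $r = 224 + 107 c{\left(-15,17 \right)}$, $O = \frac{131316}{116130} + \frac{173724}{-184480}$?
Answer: $\frac{116435654103}{178530520} \approx 652.19$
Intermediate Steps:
$c{\left(v,l \right)} = \left(l + v\right)^{2}$
$O = \frac{33755063}{178530520}$ ($O = 131316 \cdot \frac{1}{116130} + 173724 \left(- \frac{1}{184480}\right) = \frac{21886}{19355} - \frac{43431}{46120} = \frac{33755063}{178530520} \approx 0.18907$)
$r = 652$ ($r = 224 + 107 \left(17 - 15\right)^{2} = 224 + 107 \cdot 2^{2} = 224 + 107 \cdot 4 = 224 + 428 = 652$)
$r + O = 652 + \frac{33755063}{178530520} = \frac{116435654103}{178530520}$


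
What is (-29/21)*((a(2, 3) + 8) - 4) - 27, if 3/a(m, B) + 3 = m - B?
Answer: -2645/84 ≈ -31.488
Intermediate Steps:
a(m, B) = 3/(-3 + m - B) (a(m, B) = 3/(-3 + (m - B)) = 3/(-3 + m - B))
(-29/21)*((a(2, 3) + 8) - 4) - 27 = (-29/21)*((3/(-3 + 2 - 1*3) + 8) - 4) - 27 = (-29*1/21)*((3/(-3 + 2 - 3) + 8) - 4) - 27 = -29*((3/(-4) + 8) - 4)/21 - 27 = -29*((3*(-1/4) + 8) - 4)/21 - 27 = -29*((-3/4 + 8) - 4)/21 - 27 = -29*(29/4 - 4)/21 - 27 = -29/21*13/4 - 27 = -377/84 - 27 = -2645/84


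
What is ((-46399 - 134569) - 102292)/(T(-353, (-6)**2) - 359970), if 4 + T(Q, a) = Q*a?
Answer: 141630/186341 ≈ 0.76006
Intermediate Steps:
T(Q, a) = -4 + Q*a
((-46399 - 134569) - 102292)/(T(-353, (-6)**2) - 359970) = ((-46399 - 134569) - 102292)/((-4 - 353*(-6)**2) - 359970) = (-180968 - 102292)/((-4 - 353*36) - 359970) = -283260/((-4 - 12708) - 359970) = -283260/(-12712 - 359970) = -283260/(-372682) = -283260*(-1/372682) = 141630/186341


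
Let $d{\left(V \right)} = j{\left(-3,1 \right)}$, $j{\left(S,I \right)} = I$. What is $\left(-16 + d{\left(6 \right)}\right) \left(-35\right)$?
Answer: $525$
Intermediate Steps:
$d{\left(V \right)} = 1$
$\left(-16 + d{\left(6 \right)}\right) \left(-35\right) = \left(-16 + 1\right) \left(-35\right) = \left(-15\right) \left(-35\right) = 525$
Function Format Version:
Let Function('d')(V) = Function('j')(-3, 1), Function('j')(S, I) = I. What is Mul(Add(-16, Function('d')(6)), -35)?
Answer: 525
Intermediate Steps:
Function('d')(V) = 1
Mul(Add(-16, Function('d')(6)), -35) = Mul(Add(-16, 1), -35) = Mul(-15, -35) = 525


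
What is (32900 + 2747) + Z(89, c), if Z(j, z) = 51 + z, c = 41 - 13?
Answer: 35726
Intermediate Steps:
c = 28
(32900 + 2747) + Z(89, c) = (32900 + 2747) + (51 + 28) = 35647 + 79 = 35726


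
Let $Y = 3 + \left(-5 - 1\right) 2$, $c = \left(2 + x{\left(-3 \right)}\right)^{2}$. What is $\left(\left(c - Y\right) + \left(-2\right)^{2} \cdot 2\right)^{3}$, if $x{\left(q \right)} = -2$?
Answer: $4913$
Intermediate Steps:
$c = 0$ ($c = \left(2 - 2\right)^{2} = 0^{2} = 0$)
$Y = -9$ ($Y = 3 - 12 = -9$)
$\left(\left(c - Y\right) + \left(-2\right)^{2} \cdot 2\right)^{3} = \left(\left(0 - -9\right) + \left(-2\right)^{2} \cdot 2\right)^{3} = \left(\left(0 + 9\right) + 4 \cdot 2\right)^{3} = \left(9 + 8\right)^{3} = 17^{3} = 4913$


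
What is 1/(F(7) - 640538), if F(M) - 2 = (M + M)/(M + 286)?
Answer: -293/187677034 ≈ -1.5612e-6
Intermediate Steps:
F(M) = 2 + 2*M/(286 + M) (F(M) = 2 + (M + M)/(M + 286) = 2 + (2*M)/(286 + M) = 2 + 2*M/(286 + M))
1/(F(7) - 640538) = 1/(4*(143 + 7)/(286 + 7) - 640538) = 1/(4*150/293 - 640538) = 1/(4*(1/293)*150 - 640538) = 1/(600/293 - 640538) = 1/(-187677034/293) = -293/187677034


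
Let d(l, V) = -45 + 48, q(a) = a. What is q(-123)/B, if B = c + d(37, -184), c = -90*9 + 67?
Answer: 123/740 ≈ 0.16622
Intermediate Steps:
d(l, V) = 3
c = -743 (c = -810 + 67 = -743)
B = -740 (B = -743 + 3 = -740)
q(-123)/B = -123/(-740) = -123*(-1/740) = 123/740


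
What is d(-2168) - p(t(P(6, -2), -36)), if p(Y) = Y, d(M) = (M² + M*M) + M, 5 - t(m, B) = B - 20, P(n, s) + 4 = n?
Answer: 9398219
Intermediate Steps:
P(n, s) = -4 + n
t(m, B) = 25 - B (t(m, B) = 5 - (B - 20) = 5 - (-20 + B) = 5 + (20 - B) = 25 - B)
d(M) = M + 2*M² (d(M) = (M² + M²) + M = 2*M² + M = M + 2*M²)
d(-2168) - p(t(P(6, -2), -36)) = -2168*(1 + 2*(-2168)) - (25 - 1*(-36)) = -2168*(1 - 4336) - (25 + 36) = -2168*(-4335) - 1*61 = 9398280 - 61 = 9398219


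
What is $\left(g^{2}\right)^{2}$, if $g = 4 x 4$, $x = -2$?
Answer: $1048576$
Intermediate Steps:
$g = -32$ ($g = 4 \left(-2\right) 4 = \left(-8\right) 4 = -32$)
$\left(g^{2}\right)^{2} = \left(\left(-32\right)^{2}\right)^{2} = 1024^{2} = 1048576$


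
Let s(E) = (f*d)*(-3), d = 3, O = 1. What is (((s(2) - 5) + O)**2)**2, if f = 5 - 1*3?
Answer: 234256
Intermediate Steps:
f = 2 (f = 5 - 3 = 2)
s(E) = -18 (s(E) = (2*3)*(-3) = 6*(-3) = -18)
(((s(2) - 5) + O)**2)**2 = (((-18 - 5) + 1)**2)**2 = ((-23 + 1)**2)**2 = ((-22)**2)**2 = 484**2 = 234256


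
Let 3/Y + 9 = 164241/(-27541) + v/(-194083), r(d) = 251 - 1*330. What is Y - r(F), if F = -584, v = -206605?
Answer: 5853145789466/74293436825 ≈ 78.784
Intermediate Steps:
r(d) = -79 (r(d) = 251 - 330 = -79)
Y = -16035719709/74293436825 (Y = 3/(-9 + (164241/(-27541) - 206605/(-194083))) = 3/(-9 + (164241*(-1/27541) - 206605*(-1/194083))) = 3/(-9 + (-164241/27541 + 206605/194083)) = 3/(-9 - 26186277698/5345239903) = 3/(-74293436825/5345239903) = 3*(-5345239903/74293436825) = -16035719709/74293436825 ≈ -0.21584)
Y - r(F) = -16035719709/74293436825 - 1*(-79) = -16035719709/74293436825 + 79 = 5853145789466/74293436825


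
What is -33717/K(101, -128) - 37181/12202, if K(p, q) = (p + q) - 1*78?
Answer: 135836943/427070 ≈ 318.07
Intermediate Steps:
K(p, q) = -78 + p + q (K(p, q) = (p + q) - 78 = -78 + p + q)
-33717/K(101, -128) - 37181/12202 = -33717/(-78 + 101 - 128) - 37181/12202 = -33717/(-105) - 37181*1/12202 = -33717*(-1/105) - 37181/12202 = 11239/35 - 37181/12202 = 135836943/427070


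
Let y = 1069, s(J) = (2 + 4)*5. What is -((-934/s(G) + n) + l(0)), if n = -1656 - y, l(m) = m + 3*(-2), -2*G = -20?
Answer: 41432/15 ≈ 2762.1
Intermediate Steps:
G = 10 (G = -1/2*(-20) = 10)
s(J) = 30 (s(J) = 6*5 = 30)
l(m) = -6 + m (l(m) = m - 6 = -6 + m)
n = -2725 (n = -1656 - 1*1069 = -1656 - 1069 = -2725)
-((-934/s(G) + n) + l(0)) = -((-934/30 - 2725) + (-6 + 0)) = -((-934*1/30 - 2725) - 6) = -((-467/15 - 2725) - 6) = -(-41342/15 - 6) = -1*(-41432/15) = 41432/15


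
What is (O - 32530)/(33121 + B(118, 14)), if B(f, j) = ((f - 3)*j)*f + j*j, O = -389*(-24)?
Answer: -23194/223297 ≈ -0.10387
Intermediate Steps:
O = 9336
B(f, j) = j**2 + f*j*(-3 + f) (B(f, j) = ((-3 + f)*j)*f + j**2 = (j*(-3 + f))*f + j**2 = f*j*(-3 + f) + j**2 = j**2 + f*j*(-3 + f))
(O - 32530)/(33121 + B(118, 14)) = (9336 - 32530)/(33121 + 14*(14 + 118**2 - 3*118)) = -23194/(33121 + 14*(14 + 13924 - 354)) = -23194/(33121 + 14*13584) = -23194/(33121 + 190176) = -23194/223297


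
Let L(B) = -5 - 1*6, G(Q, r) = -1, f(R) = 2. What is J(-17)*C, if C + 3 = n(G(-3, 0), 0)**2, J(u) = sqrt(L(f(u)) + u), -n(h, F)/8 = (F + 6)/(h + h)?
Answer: 1146*I*sqrt(7) ≈ 3032.0*I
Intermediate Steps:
L(B) = -11 (L(B) = -5 - 6 = -11)
n(h, F) = -4*(6 + F)/h (n(h, F) = -8*(F + 6)/(h + h) = -8*(6 + F)/(2*h) = -8*(6 + F)*1/(2*h) = -4*(6 + F)/h)
J(u) = sqrt(-11 + u)
C = 573 (C = -3 + (4*(-6 - 1*0)/(-1))**2 = -3 + (4*(-1)*(-6 + 0))**2 = -3 + (4*(-1)*(-6))**2 = -3 + 24**2 = -3 + 576 = 573)
J(-17)*C = sqrt(-11 - 17)*573 = sqrt(-28)*573 = (2*I*sqrt(7))*573 = 1146*I*sqrt(7)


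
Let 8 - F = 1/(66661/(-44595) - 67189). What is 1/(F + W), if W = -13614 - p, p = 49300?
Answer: -2996360116/188489029412501 ≈ -1.5897e-5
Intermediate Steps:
W = -62914 (W = -13614 - 1*49300 = -13614 - 49300 = -62914)
F = 23970925523/2996360116 (F = 8 - 1/(66661/(-44595) - 67189) = 8 - 1/(66661*(-1/44595) - 67189) = 8 - 1/(-66661/44595 - 67189) = 8 - 1/(-2996360116/44595) = 8 - 1*(-44595/2996360116) = 8 + 44595/2996360116 = 23970925523/2996360116 ≈ 8.0000)
1/(F + W) = 1/(23970925523/2996360116 - 62914) = 1/(-188489029412501/2996360116) = -2996360116/188489029412501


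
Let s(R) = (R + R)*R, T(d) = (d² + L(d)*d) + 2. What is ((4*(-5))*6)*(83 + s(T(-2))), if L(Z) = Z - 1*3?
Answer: -71400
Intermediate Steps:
L(Z) = -3 + Z (L(Z) = Z - 3 = -3 + Z)
T(d) = 2 + d² + d*(-3 + d) (T(d) = (d² + (-3 + d)*d) + 2 = (d² + d*(-3 + d)) + 2 = 2 + d² + d*(-3 + d))
s(R) = 2*R² (s(R) = (2*R)*R = 2*R²)
((4*(-5))*6)*(83 + s(T(-2))) = ((4*(-5))*6)*(83 + 2*(2 + (-2)² - 2*(-3 - 2))²) = (-20*6)*(83 + 2*(2 + 4 - 2*(-5))²) = -120*(83 + 2*(2 + 4 + 10)²) = -120*(83 + 2*16²) = -120*(83 + 2*256) = -120*(83 + 512) = -120*595 = -71400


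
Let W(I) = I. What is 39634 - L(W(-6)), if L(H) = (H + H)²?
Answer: 39490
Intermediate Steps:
L(H) = 4*H² (L(H) = (2*H)² = 4*H²)
39634 - L(W(-6)) = 39634 - 4*(-6)² = 39634 - 4*36 = 39634 - 1*144 = 39634 - 144 = 39490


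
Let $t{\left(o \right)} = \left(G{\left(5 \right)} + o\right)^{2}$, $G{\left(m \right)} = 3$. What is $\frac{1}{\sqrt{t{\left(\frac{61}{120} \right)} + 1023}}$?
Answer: $\frac{120 \sqrt{14908441}}{14908441} \approx 0.031079$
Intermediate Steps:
$t{\left(o \right)} = \left(3 + o\right)^{2}$
$\frac{1}{\sqrt{t{\left(\frac{61}{120} \right)} + 1023}} = \frac{1}{\sqrt{\left(3 + \frac{61}{120}\right)^{2} + 1023}} = \frac{1}{\sqrt{\left(\frac{421}{120}\right)^{2} + 1023}} = \frac{1}{\sqrt{\frac{177241}{14400} + 1023}} = \frac{1}{\sqrt{\frac{14908441}{14400}}} = \frac{1}{\frac{1}{120} \sqrt{14908441}} = \frac{120 \sqrt{14908441}}{14908441}$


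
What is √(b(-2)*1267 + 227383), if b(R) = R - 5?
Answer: √218514 ≈ 467.45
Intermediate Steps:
b(R) = -5 + R
√(b(-2)*1267 + 227383) = √((-5 - 2)*1267 + 227383) = √(-7*1267 + 227383) = √(-8869 + 227383) = √218514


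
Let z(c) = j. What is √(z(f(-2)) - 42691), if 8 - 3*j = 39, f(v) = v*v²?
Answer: 2*I*√96078/3 ≈ 206.64*I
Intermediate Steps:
f(v) = v³
j = -31/3 (j = 8/3 - ⅓*39 = 8/3 - 13 = -31/3 ≈ -10.333)
z(c) = -31/3
√(z(f(-2)) - 42691) = √(-31/3 - 42691) = √(-128104/3) = 2*I*√96078/3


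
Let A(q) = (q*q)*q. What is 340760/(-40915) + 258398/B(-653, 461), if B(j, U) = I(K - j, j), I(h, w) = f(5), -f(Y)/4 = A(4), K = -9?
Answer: -152279839/149632 ≈ -1017.7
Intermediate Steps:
A(q) = q³ (A(q) = q²*q = q³)
f(Y) = -256 (f(Y) = -4*4³ = -4*64 = -256)
I(h, w) = -256
B(j, U) = -256
340760/(-40915) + 258398/B(-653, 461) = 340760/(-40915) + 258398/(-256) = 340760*(-1/40915) + 258398*(-1/256) = -9736/1169 - 129199/128 = -152279839/149632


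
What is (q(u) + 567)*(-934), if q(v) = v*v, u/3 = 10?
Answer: -1370178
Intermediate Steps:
u = 30 (u = 3*10 = 30)
q(v) = v²
(q(u) + 567)*(-934) = (30² + 567)*(-934) = (900 + 567)*(-934) = 1467*(-934) = -1370178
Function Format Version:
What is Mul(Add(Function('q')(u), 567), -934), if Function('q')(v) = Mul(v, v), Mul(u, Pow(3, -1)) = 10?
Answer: -1370178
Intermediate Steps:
u = 30 (u = Mul(3, 10) = 30)
Function('q')(v) = Pow(v, 2)
Mul(Add(Function('q')(u), 567), -934) = Mul(Add(Pow(30, 2), 567), -934) = Mul(Add(900, 567), -934) = Mul(1467, -934) = -1370178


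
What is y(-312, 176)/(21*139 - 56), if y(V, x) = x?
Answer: 176/2863 ≈ 0.061474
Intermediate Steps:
y(-312, 176)/(21*139 - 56) = 176/(21*139 - 56) = 176/(2919 - 56) = 176/2863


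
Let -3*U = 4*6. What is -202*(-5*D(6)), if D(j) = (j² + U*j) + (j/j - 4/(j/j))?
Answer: -15150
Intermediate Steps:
U = -8 (U = -4*6/3 = -⅓*24 = -8)
D(j) = -3 + j² - 8*j (D(j) = (j² - 8*j) + (j/j - 4/(j/j)) = (j² - 8*j) + (1 - 4/1) = (j² - 8*j) + (1 - 4*1) = (j² - 8*j) + (1 - 4) = (j² - 8*j) - 3 = -3 + j² - 8*j)
-202*(-5*D(6)) = -202*(-5*(-3 + 6² - 8*6)) = -202*(-5*(-3 + 36 - 48)) = -202*(-5*(-15)) = -15150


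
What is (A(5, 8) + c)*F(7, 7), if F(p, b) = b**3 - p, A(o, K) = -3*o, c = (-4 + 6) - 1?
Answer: -4704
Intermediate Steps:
c = 1 (c = 2 - 1 = 1)
(A(5, 8) + c)*F(7, 7) = (-3*5 + 1)*(7**3 - 1*7) = (-15 + 1)*(343 - 7) = -14*336 = -4704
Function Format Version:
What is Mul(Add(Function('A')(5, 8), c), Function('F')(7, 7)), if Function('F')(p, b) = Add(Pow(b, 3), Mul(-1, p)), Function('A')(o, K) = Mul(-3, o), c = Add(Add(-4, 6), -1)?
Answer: -4704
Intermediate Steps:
c = 1 (c = Add(2, -1) = 1)
Mul(Add(Function('A')(5, 8), c), Function('F')(7, 7)) = Mul(Add(Mul(-3, 5), 1), Add(Pow(7, 3), Mul(-1, 7))) = Mul(Add(-15, 1), Add(343, -7)) = Mul(-14, 336) = -4704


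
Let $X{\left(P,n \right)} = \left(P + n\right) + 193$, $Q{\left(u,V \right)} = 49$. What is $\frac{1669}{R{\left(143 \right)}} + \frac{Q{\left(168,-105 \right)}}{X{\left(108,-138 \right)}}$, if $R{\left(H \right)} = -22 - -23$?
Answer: $\frac{272096}{163} \approx 1669.3$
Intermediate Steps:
$X{\left(P,n \right)} = 193 + P + n$
$R{\left(H \right)} = 1$ ($R{\left(H \right)} = -22 + 23 = 1$)
$\frac{1669}{R{\left(143 \right)}} + \frac{Q{\left(168,-105 \right)}}{X{\left(108,-138 \right)}} = \frac{1669}{1} + \frac{49}{193 + 108 - 138} = 1669 \cdot 1 + \frac{49}{163} = 1669 + 49 \cdot \frac{1}{163} = 1669 + \frac{49}{163} = \frac{272096}{163}$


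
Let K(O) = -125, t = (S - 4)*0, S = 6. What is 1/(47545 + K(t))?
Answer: 1/47420 ≈ 2.1088e-5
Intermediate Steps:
t = 0 (t = (6 - 4)*0 = 2*0 = 0)
1/(47545 + K(t)) = 1/(47545 - 125) = 1/47420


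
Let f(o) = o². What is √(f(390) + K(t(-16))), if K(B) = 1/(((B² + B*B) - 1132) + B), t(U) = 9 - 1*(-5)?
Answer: 53*√235866/66 ≈ 390.00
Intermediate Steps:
t(U) = 14 (t(U) = 9 + 5 = 14)
K(B) = 1/(-1132 + B + 2*B²) (K(B) = 1/(((B² + B²) - 1132) + B) = 1/((2*B² - 1132) + B) = 1/((-1132 + 2*B²) + B) = 1/(-1132 + B + 2*B²))
√(f(390) + K(t(-16))) = √(390² + 1/(-1132 + 14 + 2*14²)) = √(152100 + 1/(-1132 + 14 + 2*196)) = √(152100 + 1/(-1132 + 14 + 392)) = √(152100 + 1/(-726)) = √(152100 - 1/726) = √(110424599/726) = 53*√235866/66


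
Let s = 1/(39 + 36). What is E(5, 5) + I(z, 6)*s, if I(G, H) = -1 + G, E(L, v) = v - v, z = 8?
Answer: 7/75 ≈ 0.093333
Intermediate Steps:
E(L, v) = 0
s = 1/75 ≈ 0.013333
E(5, 5) + I(z, 6)*s = 0 + (-1 + 8)*(1/75) = 0 + 7*(1/75) = 0 + 7/75 = 7/75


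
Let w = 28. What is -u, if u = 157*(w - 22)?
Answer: -942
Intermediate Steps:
u = 942 (u = 157*(28 - 22) = 157*6 = 942)
-u = -1*942 = -942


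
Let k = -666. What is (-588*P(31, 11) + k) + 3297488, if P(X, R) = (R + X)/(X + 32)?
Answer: 3296430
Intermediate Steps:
P(X, R) = (R + X)/(32 + X)
(-588*P(31, 11) + k) + 3297488 = (-588*(11 + 31)/(32 + 31) - 666) + 3297488 = (-588*42/63 - 666) + 3297488 = (-28*42/3 - 666) + 3297488 = (-588*⅔ - 666) + 3297488 = (-392 - 666) + 3297488 = -1058 + 3297488 = 3296430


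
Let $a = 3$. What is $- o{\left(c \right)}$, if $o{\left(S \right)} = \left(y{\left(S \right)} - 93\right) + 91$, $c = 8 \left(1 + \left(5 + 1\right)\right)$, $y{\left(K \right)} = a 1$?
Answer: $-1$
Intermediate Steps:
$y{\left(K \right)} = 3$ ($y{\left(K \right)} = 3 \cdot 1 = 3$)
$c = 56$ ($c = 8 \left(1 + 6\right) = 8 \cdot 7 = 56$)
$o{\left(S \right)} = 1$ ($o{\left(S \right)} = \left(3 - 93\right) + 91 = -90 + 91 = 1$)
$- o{\left(c \right)} = \left(-1\right) 1 = -1$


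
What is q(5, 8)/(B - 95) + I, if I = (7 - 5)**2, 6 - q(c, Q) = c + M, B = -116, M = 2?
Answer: 845/211 ≈ 4.0047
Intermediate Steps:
q(c, Q) = 4 - c (q(c, Q) = 6 - (c + 2) = 6 - (2 + c) = 6 + (-2 - c) = 4 - c)
I = 4 (I = 2**2 = 4)
q(5, 8)/(B - 95) + I = (4 - 1*5)/(-116 - 95) + 4 = (4 - 5)/(-211) + 4 = -1/211*(-1) + 4 = 1/211 + 4 = 845/211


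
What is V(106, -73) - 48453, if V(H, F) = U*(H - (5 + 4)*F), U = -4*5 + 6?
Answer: -59135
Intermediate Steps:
U = -14 (U = -20 + 6 = -14)
V(H, F) = -14*H + 126*F (V(H, F) = -14*(H - (5 + 4)*F) = -14*(H - 9*F) = -14*H + 126*F)
V(106, -73) - 48453 = (-14*106 + 126*(-73)) - 48453 = (-1484 - 9198) - 48453 = -10682 - 48453 = -59135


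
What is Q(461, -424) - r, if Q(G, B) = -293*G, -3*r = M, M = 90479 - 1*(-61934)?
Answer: -252806/3 ≈ -84269.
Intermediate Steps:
M = 152413 (M = 90479 + 61934 = 152413)
r = -152413/3 (r = -1/3*152413 = -152413/3 ≈ -50804.)
Q(461, -424) - r = -293*461 - 1*(-152413/3) = -135073 + 152413/3 = -252806/3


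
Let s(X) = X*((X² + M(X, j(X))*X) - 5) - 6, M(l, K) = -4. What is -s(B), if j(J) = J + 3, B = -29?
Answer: 27614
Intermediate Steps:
j(J) = 3 + J
s(X) = -6 + X*(-5 + X² - 4*X) (s(X) = X*((X² - 4*X) - 5) - 6 = X*(-5 + X² - 4*X) - 6 = -6 + X*(-5 + X² - 4*X))
-s(B) = -(-6 + (-29)³ - 5*(-29) - 4*(-29)²) = -(-6 - 24389 + 145 - 4*841) = -(-6 - 24389 + 145 - 3364) = -1*(-27614) = 27614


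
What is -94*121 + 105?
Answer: -11269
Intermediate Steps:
-94*121 + 105 = -11374 + 105 = -11269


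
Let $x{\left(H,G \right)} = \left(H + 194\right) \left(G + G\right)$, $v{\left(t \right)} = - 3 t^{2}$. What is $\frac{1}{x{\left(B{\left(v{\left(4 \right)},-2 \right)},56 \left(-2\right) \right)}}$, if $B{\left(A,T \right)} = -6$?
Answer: $- \frac{1}{42112} \approx -2.3746 \cdot 10^{-5}$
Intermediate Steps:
$x{\left(H,G \right)} = 2 G \left(194 + H\right)$ ($x{\left(H,G \right)} = \left(194 + H\right) 2 G = 2 G \left(194 + H\right)$)
$\frac{1}{x{\left(B{\left(v{\left(4 \right)},-2 \right)},56 \left(-2\right) \right)}} = \frac{1}{2 \cdot 56 \left(-2\right) \left(194 - 6\right)} = \frac{1}{2 \left(-112\right) 188} = \frac{1}{-42112} = - \frac{1}{42112}$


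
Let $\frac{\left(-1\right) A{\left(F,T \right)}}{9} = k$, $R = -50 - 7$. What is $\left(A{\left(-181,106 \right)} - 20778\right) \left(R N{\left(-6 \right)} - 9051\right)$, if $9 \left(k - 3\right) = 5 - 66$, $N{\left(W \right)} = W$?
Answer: $180659496$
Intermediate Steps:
$R = -57$ ($R = -50 - 7 = -57$)
$k = - \frac{34}{9}$ ($k = 3 + \frac{5 - 66}{9} = 3 + \frac{1}{9} \left(-61\right) = 3 - \frac{61}{9} = - \frac{34}{9} \approx -3.7778$)
$A{\left(F,T \right)} = 34$ ($A{\left(F,T \right)} = \left(-9\right) \left(- \frac{34}{9}\right) = 34$)
$\left(A{\left(-181,106 \right)} - 20778\right) \left(R N{\left(-6 \right)} - 9051\right) = \left(34 - 20778\right) \left(\left(-57\right) \left(-6\right) - 9051\right) = - 20744 \left(342 - 9051\right) = \left(-20744\right) \left(-8709\right) = 180659496$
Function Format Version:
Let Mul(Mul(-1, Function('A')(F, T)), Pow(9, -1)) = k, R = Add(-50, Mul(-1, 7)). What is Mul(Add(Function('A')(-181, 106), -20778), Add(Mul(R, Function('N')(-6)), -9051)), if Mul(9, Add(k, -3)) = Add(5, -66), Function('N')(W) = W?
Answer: 180659496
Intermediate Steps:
R = -57 (R = Add(-50, -7) = -57)
k = Rational(-34, 9) (k = Add(3, Mul(Rational(1, 9), Add(5, -66))) = Add(3, Mul(Rational(1, 9), -61)) = Add(3, Rational(-61, 9)) = Rational(-34, 9) ≈ -3.7778)
Function('A')(F, T) = 34 (Function('A')(F, T) = Mul(-9, Rational(-34, 9)) = 34)
Mul(Add(Function('A')(-181, 106), -20778), Add(Mul(R, Function('N')(-6)), -9051)) = Mul(Add(34, -20778), Add(Mul(-57, -6), -9051)) = Mul(-20744, Add(342, -9051)) = Mul(-20744, -8709) = 180659496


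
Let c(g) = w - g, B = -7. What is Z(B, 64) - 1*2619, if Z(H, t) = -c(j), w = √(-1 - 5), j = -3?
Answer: -2622 - I*√6 ≈ -2622.0 - 2.4495*I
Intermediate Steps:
w = I*√6 (w = √(-6) = I*√6 ≈ 2.4495*I)
c(g) = -g + I*√6 (c(g) = I*√6 - g = -g + I*√6)
Z(H, t) = -3 - I*√6 (Z(H, t) = -(-1*(-3) + I*√6) = -(3 + I*√6) = -3 - I*√6)
Z(B, 64) - 1*2619 = (-3 - I*√6) - 1*2619 = (-3 - I*√6) - 2619 = -2622 - I*√6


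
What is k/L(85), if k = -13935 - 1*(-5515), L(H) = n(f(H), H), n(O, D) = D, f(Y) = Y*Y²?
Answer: -1684/17 ≈ -99.059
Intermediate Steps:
f(Y) = Y³
L(H) = H
k = -8420 (k = -13935 + 5515 = -8420)
k/L(85) = -8420/85 = -8420*1/85 = -1684/17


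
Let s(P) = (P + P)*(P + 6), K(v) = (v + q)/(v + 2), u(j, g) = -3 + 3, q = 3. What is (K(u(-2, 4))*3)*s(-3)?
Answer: -81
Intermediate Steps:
u(j, g) = 0
K(v) = (3 + v)/(2 + v) (K(v) = (v + 3)/(v + 2) = (3 + v)/(2 + v))
s(P) = 2*P*(6 + P) (s(P) = (2*P)*(6 + P) = 2*P*(6 + P))
(K(u(-2, 4))*3)*s(-3) = (((3 + 0)/(2 + 0))*3)*(2*(-3)*(6 - 3)) = ((3/2)*3)*(2*(-3)*3) = (((½)*3)*3)*(-18) = ((3/2)*3)*(-18) = (9/2)*(-18) = -81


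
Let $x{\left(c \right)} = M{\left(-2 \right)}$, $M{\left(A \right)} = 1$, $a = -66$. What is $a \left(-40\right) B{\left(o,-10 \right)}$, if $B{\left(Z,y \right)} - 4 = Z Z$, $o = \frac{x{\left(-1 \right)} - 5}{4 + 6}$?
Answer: $\frac{54912}{5} \approx 10982.0$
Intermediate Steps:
$x{\left(c \right)} = 1$
$o = - \frac{2}{5}$ ($o = \frac{1 - 5}{4 + 6} = - \frac{4}{10} = \left(-4\right) \frac{1}{10} = - \frac{2}{5} \approx -0.4$)
$B{\left(Z,y \right)} = 4 + Z^{2}$ ($B{\left(Z,y \right)} = 4 + Z Z = 4 + Z^{2}$)
$a \left(-40\right) B{\left(o,-10 \right)} = \left(-66\right) \left(-40\right) \left(4 + \left(- \frac{2}{5}\right)^{2}\right) = 2640 \left(4 + \frac{4}{25}\right) = 2640 \cdot \frac{104}{25} = \frac{54912}{5}$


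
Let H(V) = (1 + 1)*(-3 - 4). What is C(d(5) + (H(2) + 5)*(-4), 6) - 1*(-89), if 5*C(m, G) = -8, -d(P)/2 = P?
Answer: 437/5 ≈ 87.400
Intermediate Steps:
d(P) = -2*P
H(V) = -14 (H(V) = 2*(-7) = -14)
C(m, G) = -8/5 (C(m, G) = (1/5)*(-8) = -8/5)
C(d(5) + (H(2) + 5)*(-4), 6) - 1*(-89) = -8/5 - 1*(-89) = -8/5 + 89 = 437/5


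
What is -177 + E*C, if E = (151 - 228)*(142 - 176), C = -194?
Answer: -508069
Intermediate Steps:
E = 2618 (E = -77*(-34) = 2618)
-177 + E*C = -177 + 2618*(-194) = -177 - 507892 = -508069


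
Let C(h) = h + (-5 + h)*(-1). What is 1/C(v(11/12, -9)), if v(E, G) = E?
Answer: ⅕ ≈ 0.20000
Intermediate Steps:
C(h) = 5 (C(h) = h + (5 - h) = 5)
1/C(v(11/12, -9)) = 1/5 = ⅕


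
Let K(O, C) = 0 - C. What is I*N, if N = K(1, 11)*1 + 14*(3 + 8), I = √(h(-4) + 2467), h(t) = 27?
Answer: 143*√2494 ≈ 7141.4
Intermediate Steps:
K(O, C) = -C
I = √2494 (I = √(27 + 2467) = √2494 ≈ 49.940)
N = 143 (N = -1*11*1 + 14*(3 + 8) = -11*1 + 14*11 = -11 + 154 = 143)
I*N = √2494*143 = 143*√2494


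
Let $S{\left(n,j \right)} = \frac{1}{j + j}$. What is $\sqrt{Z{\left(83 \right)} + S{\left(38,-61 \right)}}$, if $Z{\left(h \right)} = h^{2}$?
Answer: $\frac{\sqrt{102535754}}{122} \approx 83.0$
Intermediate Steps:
$S{\left(n,j \right)} = \frac{1}{2 j}$
$\sqrt{Z{\left(83 \right)} + S{\left(38,-61 \right)}} = \sqrt{83^{2} + \frac{1}{2 \left(-61\right)}} = \sqrt{6889 + \frac{1}{2} \left(- \frac{1}{61}\right)} = \sqrt{6889 - \frac{1}{122}} = \sqrt{\frac{840457}{122}} = \frac{\sqrt{102535754}}{122}$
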